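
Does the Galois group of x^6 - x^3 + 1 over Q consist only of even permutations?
The polynomial is irreducible of degree 6 over Q. Its discriminant is -19683, which is not a perfect square. A Galois group lies in the alternating group exactly when the discriminant is a square in Q, so the Galois group (C_6) is not contained in A_6.

No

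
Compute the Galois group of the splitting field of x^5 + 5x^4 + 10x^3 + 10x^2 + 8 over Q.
The polynomial f is an irreducible quintic over Q, so G = Gal(f/Q) is a transitive subgroup of S_5: one of C_5 (5T1, order 5), D_5 (5T2, order 10), F_20 (5T3, order 20), A_5 (5T4, order 60) or S_5 (5T5, order 120). The discriminant of f is 64000000 = 8000^2, a perfect square, so G is contained in A_5. The transitive groups of degree 5 contained in A_5 are: C_5 (5T1, order 5), D_5 (5T2, order 10), A_5 (5T4, order 60). By Dedekind's theorem, for a prime p not dividing disc(f) the degrees of the irreducible factors of f mod p form the cycle type of an element of G. Factoring f modulo the 23 such primes p <= 97 (skipping 2, 5, which divide the discriminant), each new pattern first appears at: mod 3: f = (x + 1)(x^2 + 1)(x^2 + x + 2), pattern 2+2+1; mod 7: f = (x^5 + 5x^4 + 3x^3 + 3x^2 + 1), pattern 5. No other pattern occurs in this range, so the set of observed cycle types is {2+2+1, 5}. The candidates containing elements of all these cycle types are D_5 (5T2) of order 10, A_5 (5T4) of order 60; the others are excluded. The observed types are precisely the cycle types that occur in D_5 (5T2) (apart from the identity). Each of the other remaining candidates has further cycle types, and by the Chebotarev density theorem the matching factorization patterns would occur for a proportion of primes equal to their share of the group: A_5 (5T4) additionally contains elements of type 3+1+1 (20 of its 60 elements, about 33% of primes). None of the 23 primes tested shows any such pattern (for each of these groups the chance of that is below 10^-4), which rules them out. Hence G = D_5 (5T2), of order 10.

5T2: D_5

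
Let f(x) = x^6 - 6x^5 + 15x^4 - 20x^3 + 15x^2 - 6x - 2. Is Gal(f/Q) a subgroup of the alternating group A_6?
The polynomial is irreducible of degree 6 over Q. Its discriminant is 11337408, which is not a perfect square. A Galois group lies in the alternating group exactly when the discriminant is a square in Q, so the Galois group (D_6) is not contained in A_6.

No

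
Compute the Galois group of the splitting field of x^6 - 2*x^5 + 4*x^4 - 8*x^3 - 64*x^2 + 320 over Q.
(C_3 x C_3) : C_4

The polynomial f is an irreducible sextic over Q, so G = Gal(f/Q) is one of the 16 transitive subgroups 6T1, ..., 6T16 of S_6. The discriminant of f is 564385546240000 = 23756800^2, a perfect square, so G is contained in A_6. The transitive groups of degree 6 contained in A_6 are: A_4 (6T4, order 12), S_4 (6T7, order 24), (C_3 x C_3) : C_4 (6T10, order 36), PSL(2,5) (6T12, order 60), A_6 (6T15, order 360). By Dedekind's theorem, for a prime p not dividing disc(f) the degrees of the irreducible factors of f mod p form the cycle type of an element of G. Factoring f modulo the 19 such primes p <= 79 (skipping 2, 5, 29, which divide the discriminant), each new pattern first appears at: mod 3: f = (x^2 + 1)(x^4 + x^3 + 2), pattern 4+2; mod 11: f = (x^3 + 3x^2 + 10x + 7)(x^3 + 6x^2 + 9x + 8), pattern 3+3; mod 19: f = (x + 14)(x + 16)(x^2 + 11x + 1)(x^2 + 14x + 15), pattern 2+2+1+1; mod 61: f = (x + 5)(x + 38)(x + 52)(x^3 + 25x^2 + 22x + 23), pattern 3+1+1+1. No other pattern occurs in this range, so the set of observed cycle types is {4+2, 3+3, 2+2+1+1, 3+1+1+1}. The candidates containing elements of all these cycle types are (C_3 x C_3) : C_4 (6T10) of order 36, A_6 (6T15) of order 360; the others are excluded. The observed types are precisely the cycle types that occur in (C_3 x C_3) : C_4 (6T10) (apart from the identity). Each of the other remaining candidates has further cycle types, and by the Chebotarev density theorem the matching factorization patterns would occur for a proportion of primes equal to their share of the group: A_6 (6T15) additionally contains elements of type 5+1 (144 of its 360 elements, about 40% of primes). None of the 19 primes tested shows any such pattern (for each of these groups the chance of that is below 10^-4), which rules them out. Hence G = (C_3 x C_3) : C_4 (6T10), of order 36.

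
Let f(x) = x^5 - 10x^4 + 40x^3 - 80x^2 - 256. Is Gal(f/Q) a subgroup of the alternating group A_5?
Yes

The polynomial is irreducible of degree 5 over Q. Its discriminant is 67108864000000 = 8192000^2, a perfect square. A Galois group lies in the alternating group exactly when the discriminant is a square in Q, so the Galois group (D_5) is contained in A_5.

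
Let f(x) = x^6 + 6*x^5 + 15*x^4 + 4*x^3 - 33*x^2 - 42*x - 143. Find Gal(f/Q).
The polynomial f is an irreducible sextic over Q, so G = Gal(f/Q) is one of the 16 transitive subgroups 6T1, ..., 6T16 of S_6. The discriminant of f is 5410421842378752, which is not a perfect square, so G is not contained in A_6. The transitive groups of degree 6 not contained in A_6 are: C_6 (6T1, order 6), S_3 (6T2, order 6), D_6 (6T3, order 12), C_3 x S_3 (6T5, order 18), A_4 x C_2 (6T6, order 24), S_4 (6T8, order 24), S_3 x S_3 (6T9, order 36), S_4 x C_2 (6T11, order 48), (S_3 x S_3) : C_2 (6T13, order 72), PGL(2,5) (6T14, order 120), S_6 (6T16, order 720). By Dedekind's theorem, for a prime p not dividing disc(f) the degrees of the irreducible factors of f mod p form the cycle type of an element of G. Factoring f modulo the 23 such primes p <= 97 (skipping 2, 3, which divide the discriminant), each new pattern first appears at: mod 5: f = (x^6 + x^5 + 4x^3 + 2x^2 + 3x + 2), pattern 6; mod 11: f = (x)(x + 7)(x^2 + 3x + 3)(x^2 + 7x + 9), pattern 2+2+1+1; mod 13: f = (x)(x + 5)(x + 11)(x^3 + 3x^2 + 3x + 12), pattern 3+1+1+1; mod 31: f = (x^2 + 18x + 20)(x^2 + 20x + 1)(x^2 + 30x + 13), pattern 2+2+2; mod 97: f = (x^3 + 3x^2 + 3x + 10)(x^3 + 3x^2 + 3x + 73), pattern 3+3. No other pattern occurs in this range, so the set of observed cycle types is {6, 2+2+1+1, 3+1+1+1, 2+2+2, 3+3}. The candidates containing elements of all these cycle types are S_3 x S_3 (6T9) of order 36, (S_3 x S_3) : C_2 (6T13) of order 72, S_6 (6T16) of order 720; the others are excluded. The observed types are precisely the cycle types that occur in S_3 x S_3 (6T9) (apart from the identity). Each of the other remaining candidates has further cycle types, and by the Chebotarev density theorem the matching factorization patterns would occur for a proportion of primes equal to their share of the group: (S_3 x S_3) : C_2 (6T13) additionally contains elements of type 4+2, 3+2+1, 2+1+1+1+1 (36 of its 72 elements, about 50% of primes); S_6 (6T16) additionally contains elements of type 5+1, 4+2, 4+1+1, 3+2+1, 2+1+1+1+1 (459 of its 720 elements, about 64% of primes). None of the 23 primes tested shows any such pattern (for each of these groups the chance of that is below 10^-4), which rules them out. Hence G = S_3 x S_3 (6T9), of order 36.

S_3 x S_3, the direct product S_3 x S_3 in its degree-6 action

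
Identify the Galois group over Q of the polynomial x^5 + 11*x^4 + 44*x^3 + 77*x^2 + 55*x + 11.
C_5 (order 5)

The polynomial f is an irreducible quintic over Q, so G = Gal(f/Q) is a transitive subgroup of S_5: one of C_5 (5T1, order 5), D_5 (5T2, order 10), F_20 (5T3, order 20), A_5 (5T4, order 60) or S_5 (5T5, order 120). The discriminant of f is 14641 = 121^2, a perfect square, so G is contained in A_5. The transitive groups of degree 5 contained in A_5 are: C_5 (5T1, order 5), D_5 (5T2, order 10), A_5 (5T4, order 60). By Dedekind's theorem, for a prime p not dividing disc(f) the degrees of the irreducible factors of f mod p form the cycle type of an element of G. Factoring f modulo the 14 such primes p <= 47 (skipping 11, which divides the discriminant), each new pattern first appears at: mod 2: f = (x^5 + x^4 + x^2 + x + 1), pattern 5; mod 23: f = (x + 11)(x + 14)(x + 15)(x + 19)(x + 21), pattern 1+1+1+1+1. No other pattern occurs in this range, so the set of observed cycle types is {5, 1+1+1+1+1}. The candidates containing elements of all these cycle types are C_5 (5T1) of order 5, D_5 (5T2) of order 10, A_5 (5T4) of order 60; the others are excluded. The observed types are precisely the cycle types that occur in C_5 (5T1). Each of the other remaining candidates has further cycle types, and by the Chebotarev density theorem the matching factorization patterns would occur for a proportion of primes equal to their share of the group: D_5 (5T2) additionally contains elements of type 2+2+1 (5 of its 10 elements, about 50% of primes); A_5 (5T4) additionally contains elements of type 3+1+1, 2+2+1 (35 of its 60 elements, about 58% of primes). None of the 14 primes tested shows any such pattern (for each of these groups the chance of that is below 10^-4), which rules them out. Hence G = C_5 (5T1), of order 5.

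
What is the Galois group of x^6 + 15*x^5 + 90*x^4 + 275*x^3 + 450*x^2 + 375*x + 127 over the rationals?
6T2: S_3

The polynomial f is an irreducible sextic over Q, so G = Gal(f/Q) is one of the 16 transitive subgroups 6T1, ..., 6T16 of S_6. The discriminant of f is -34992, which is not a perfect square, so G is not contained in A_6. The transitive groups of degree 6 not contained in A_6 are: C_6 (6T1, order 6), S_3 (6T2, order 6), D_6 (6T3, order 12), C_3 x S_3 (6T5, order 18), A_4 x C_2 (6T6, order 24), S_4 (6T8, order 24), S_3 x S_3 (6T9, order 36), S_4 x C_2 (6T11, order 48), (S_3 x S_3) : C_2 (6T13, order 72), PGL(2,5) (6T14, order 120), S_6 (6T16, order 720). By Dedekind's theorem, for a prime p not dividing disc(f) the degrees of the irreducible factors of f mod p form the cycle type of an element of G. Factoring f modulo the 23 such primes p <= 97 (skipping 2, 3, which divide the discriminant), each new pattern first appears at: mod 5: f = (x^2 + 3)(x^2 + 2x + 3)(x^2 + 3x + 3), pattern 2+2+2; mod 7: f = (x^3 + 3x^2 + x + 4)(x^3 + 5x^2 + 4x + 2), pattern 3+3; mod 31: f = (x + 6)(x + 10)(x + 12)(x + 24)(x + 26)(x + 30), pattern 1+1+1+1+1+1. No other pattern occurs in this range, so the set of observed cycle types is {2+2+2, 3+3, 1+1+1+1+1+1}. The candidates containing elements of all these cycle types are C_6 (6T1) of order 6, S_3 (6T2) of order 6, D_6 (6T3) of order 12, C_3 x S_3 (6T5) of order 18, A_4 x C_2 (6T6) of order 24, S_4 (6T8) of order 24, S_3 x S_3 (6T9) of order 36, S_4 x C_2 (6T11) of order 48, (S_3 x S_3) : C_2 (6T13) of order 72, PGL(2,5) (6T14) of order 120, S_6 (6T16) of order 720; the others are excluded. The observed types are precisely the cycle types that occur in S_3 (6T2). Each of the other remaining candidates has further cycle types, and by the Chebotarev density theorem the matching factorization patterns would occur for a proportion of primes equal to their share of the group: C_6 (6T1) additionally contains elements of type 6 (2 of its 6 elements, about 33% of primes); D_6 (6T3) additionally contains elements of type 6, 2+2+1+1 (5 of its 12 elements, about 42% of primes); C_3 x S_3 (6T5) additionally contains elements of type 6, 3+1+1+1 (10 of its 18 elements, about 56% of primes); A_4 x C_2 (6T6) additionally contains elements of type 6, 2+2+1+1, 2+1+1+1+1 (14 of its 24 elements, about 58% of primes); S_4 (6T8) additionally contains elements of type 4+1+1, 2+2+1+1 (9 of its 24 elements, about 38% of primes); S_3 x S_3 (6T9) additionally contains elements of type 6, 3+1+1+1, 2+2+1+1 (25 of its 36 elements, about 69% of primes); S_4 x C_2 (6T11) additionally contains elements of type 6, 4+2, 4+1+1, 2+2+1+1, 2+1+1+1+1 (32 of its 48 elements, about 67% of primes); (S_3 x S_3) : C_2 (6T13) additionally contains elements of type 6, 4+2, 3+2+1, 3+1+1+1, 2+2+1+1, 2+1+1+1+1 (61 of its 72 elements, about 85% of primes); PGL(2,5) (6T14) additionally contains elements of type 6, 5+1, 4+1+1, 2+2+1+1 (89 of its 120 elements, about 74% of primes); S_6 (6T16) additionally contains elements of type 6, 5+1, 4+2, 4+1+1, 3+2+1, 3+1+1+1, 2+2+1+1, 2+1+1+1+1 (664 of its 720 elements, about 92% of primes). None of the 23 primes tested shows any such pattern (for each of these groups the chance of that is below 10^-4), which rules them out. Hence G = S_3 (6T2), of order 6.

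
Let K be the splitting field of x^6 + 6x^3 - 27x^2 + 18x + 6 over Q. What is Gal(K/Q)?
6T3: D_6

The polynomial f is an irreducible sextic over Q, so G = Gal(f/Q) is one of the 16 transitive subgroups 6T1, ..., 6T16 of S_6. The discriminant of f is 304930925568, which is not a perfect square, so G is not contained in A_6. The transitive groups of degree 6 not contained in A_6 are: C_6 (6T1, order 6), S_3 (6T2, order 6), D_6 (6T3, order 12), C_3 x S_3 (6T5, order 18), A_4 x C_2 (6T6, order 24), S_4 (6T8, order 24), S_3 x S_3 (6T9, order 36), S_4 x C_2 (6T11, order 48), (S_3 x S_3) : C_2 (6T13, order 72), PGL(2,5) (6T14, order 120), S_6 (6T16, order 720). By Dedekind's theorem, for a prime p not dividing disc(f) the degrees of the irreducible factors of f mod p form the cycle type of an element of G. Factoring f modulo the 79 such primes p <= 421 (skipping 2, 3, 41, which divide the discriminant), each new pattern first appears at: mod 5: f = (x^2 + 3)(x^2 + x + 1)(x^2 + 4x + 2), pattern 2+2+2; mod 7: f = (x^6 + 6x^3 + x^2 + 4x + 6), pattern 6; mod 11: f = (x + 1)(x + 6)(x^2 + 5x + 7)(x^2 + 10x + 8), pattern 2+2+1+1; mod 13: f = (x^3 + x + 7)(x^3 + 12x + 12), pattern 3+3; mod 61: f = (x + 2)(x + 6)(x + 19)(x + 24)(x + 31)(x + 40), pattern 1+1+1+1+1+1. No other pattern occurs in this range, so the set of observed cycle types is {2+2+2, 6, 2+2+1+1, 3+3, 1+1+1+1+1+1}. The candidates containing elements of all these cycle types are D_6 (6T3) of order 12, A_4 x C_2 (6T6) of order 24, S_3 x S_3 (6T9) of order 36, S_4 x C_2 (6T11) of order 48, (S_3 x S_3) : C_2 (6T13) of order 72, PGL(2,5) (6T14) of order 120, S_6 (6T16) of order 720; the others are excluded. The observed types are precisely the cycle types that occur in D_6 (6T3). Each of the other remaining candidates has further cycle types, and by the Chebotarev density theorem the matching factorization patterns would occur for a proportion of primes equal to their share of the group: A_4 x C_2 (6T6) additionally contains elements of type 2+1+1+1+1 (3 of its 24 elements, about 12% of primes); S_3 x S_3 (6T9) additionally contains elements of type 3+1+1+1 (4 of its 36 elements, about 11% of primes); S_4 x C_2 (6T11) additionally contains elements of type 4+2, 4+1+1, 2+1+1+1+1 (15 of its 48 elements, about 31% of primes); (S_3 x S_3) : C_2 (6T13) additionally contains elements of type 4+2, 3+2+1, 3+1+1+1, 2+1+1+1+1 (40 of its 72 elements, about 56% of primes); PGL(2,5) (6T14) additionally contains elements of type 5+1, 4+1+1 (54 of its 120 elements, about 45% of primes); S_6 (6T16) additionally contains elements of type 5+1, 4+2, 4+1+1, 3+2+1, 3+1+1+1, 2+1+1+1+1 (499 of its 720 elements, about 69% of primes). None of the 79 primes tested shows any such pattern (for each of these groups the chance of that is below 10^-4), which rules them out. Hence G = D_6 (6T3), of order 12.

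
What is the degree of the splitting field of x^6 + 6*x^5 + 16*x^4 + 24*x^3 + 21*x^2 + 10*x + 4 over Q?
The degree of the splitting field over Q equals the order of the Galois group, so first determine the group. The polynomial f is an irreducible sextic over Q, so G = Gal(f/Q) is one of the 16 transitive subgroups 6T1, ..., 6T16 of S_6. The discriminant of f is -1722368, which is not a perfect square, so G is not contained in A_6. The transitive groups of degree 6 not contained in A_6 are: C_6 (6T1, order 6), S_3 (6T2, order 6), D_6 (6T3, order 12), C_3 x S_3 (6T5, order 18), A_4 x C_2 (6T6, order 24), S_4 (6T8, order 24), S_3 x S_3 (6T9, order 36), S_4 x C_2 (6T11, order 48), (S_3 x S_3) : C_2 (6T13, order 72), PGL(2,5) (6T14, order 120), S_6 (6T16, order 720). By Dedekind's theorem, for a prime p not dividing disc(f) the degrees of the irreducible factors of f mod p form the cycle type of an element of G. Factoring f modulo the 29 such primes p <= 127 (skipping 2, 29, which divide the discriminant), each new pattern first appears at: mod 3: f = (x^3 + x^2 + 2)(x^3 + 2x^2 + 2x + 2), pattern 3+3; mod 5: f = (x^6 + x^5 + x^4 + 4x^3 + x^2 + 4), pattern 6; mod 7: f = (x + 4)(x + 5)(x^4 + 4x^3 + 2x^2 + 3x + 3), pattern 4+1+1; mod 17: f = (x + 6)(x + 13)(x^2 + 14)(x^2 + 4x + 1), pattern 2+2+1+1; mod 23: f = (x^2 + 2x + 5)(x^2 + 12x + 2)(x^2 + 15x + 5), pattern 2+2+2; mod 67: f = (x^2 + 2x + 15)(x^4 + 4x^3 + 60x^2 + 45x + 36), pattern 4+2; mod 127: f = (x + 41)(x + 61)(x + 68)(x + 88)(x^2 + 2x + 122), pattern 2+1+1+1+1. No other pattern occurs in this range, so the set of observed cycle types is {3+3, 6, 4+1+1, 2+2+1+1, 2+2+2, 4+2, 2+1+1+1+1}. The candidates containing elements of all these cycle types are S_4 x C_2 (6T11) of order 48, S_6 (6T16) of order 720; the others are excluded. The observed types are precisely the cycle types that occur in S_4 x C_2 (6T11) (apart from the identity). Each of the other remaining candidates has further cycle types, and by the Chebotarev density theorem the matching factorization patterns would occur for a proportion of primes equal to their share of the group: S_6 (6T16) additionally contains elements of type 5+1, 3+2+1, 3+1+1+1 (304 of its 720 elements, about 42% of primes). None of the 29 primes tested shows any such pattern (for each of these groups the chance of that is below 10^-4), which rules them out. Hence G = S_4 x C_2 (6T11), of order 48. The Galois group S_4 x C_2 (6T11) has order 48, so the splitting field has degree 48 over Q.

48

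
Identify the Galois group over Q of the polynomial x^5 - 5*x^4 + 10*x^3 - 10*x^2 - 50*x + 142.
A_5 (order 60)

The polynomial f is an irreducible quintic over Q, so G = Gal(f/Q) is a transitive subgroup of S_5: one of C_5 (5T1, order 5), D_5 (5T2, order 10), F_20 (5T3, order 20), A_5 (5T4, order 60) or S_5 (5T5, order 120). The discriminant of f is 58564000000 = 242000^2, a perfect square, so G is contained in A_5. The transitive groups of degree 5 contained in A_5 are: C_5 (5T1, order 5), D_5 (5T2, order 10), A_5 (5T4, order 60). By Dedekind's theorem, for a prime p not dividing disc(f) the degrees of the irreducible factors of f mod p form the cycle type of an element of G. Factoring f modulo the 3 such primes p <= 13 (skipping 2, 5, 11, which divide the discriminant), each new pattern first appears at: mod 3: f = (x^5 + x^4 + x^3 + 2x^2 + x + 1), pattern 5; mod 13: f = (x + 5)(x + 7)(x^3 + 9x^2 + 10x + 10), pattern 3+1+1. No other pattern occurs in this range, so the set of observed cycle types is {5, 3+1+1}. Among the candidates above, the only group containing elements of all these cycle types is A_5 (5T4) — each of C_5 (5T1), D_5 (5T2) lacks at least one of them. Hence G = A_5 (5T4), of order 60.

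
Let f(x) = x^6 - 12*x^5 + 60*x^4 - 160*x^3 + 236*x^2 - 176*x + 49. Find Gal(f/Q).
The polynomial f is an irreducible sextic over Q, so G = Gal(f/Q) is one of the 16 transitive subgroups 6T1, ..., 6T16 of S_6. The discriminant of f is -3356224, which is not a perfect square, so G is not contained in A_6. The transitive groups of degree 6 not contained in A_6 are: C_6 (6T1, order 6), S_3 (6T2, order 6), D_6 (6T3, order 12), C_3 x S_3 (6T5, order 18), A_4 x C_2 (6T6, order 24), S_4 (6T8, order 24), S_3 x S_3 (6T9, order 36), S_4 x C_2 (6T11, order 48), (S_3 x S_3) : C_2 (6T13, order 72), PGL(2,5) (6T14, order 120), S_6 (6T16, order 720). By Dedekind's theorem, for a prime p not dividing disc(f) the degrees of the irreducible factors of f mod p form the cycle type of an element of G. Factoring f modulo the 67 such primes p <= 347 (skipping 2, 229, which divide the discriminant), each new pattern first appears at: mod 3: f = (x^6 + 2x^3 + 2x^2 + x + 1), pattern 6; mod 5: f = (x^3 + x^2 + x + 3)(x^3 + 2x^2 + 2x + 3), pattern 3+3; mod 7: f = (x)(x + 3)(x^4 + 6x^3 + x + 2), pattern 4+1+1; mod 13: f = (x^2 + 9x + 9)(x^4 + 5x^3 + 6x^2 + x + 4), pattern 4+2; mod 23: f = (x^2 + x + 12)(x^2 + 14x + 9)(x^2 + 19x + 16), pattern 2+2+2; mod 29: f = (x + 8)(x + 17)(x^2 + 24x + 13)(x^2 + 26x + 9), pattern 2+2+1+1; mod 193: f = (x + 4)(x + 42)(x + 92)(x + 97)(x + 147)(x + 185), pattern 1+1+1+1+1+1; mod 347: f = (x + 1)(x + 149)(x + 194)(x + 342)(x^2 + 343x + 259), pattern 2+1+1+1+1. No other pattern occurs in this range, so the set of observed cycle types is {6, 3+3, 4+1+1, 4+2, 2+2+2, 2+2+1+1, 1+1+1+1+1+1, 2+1+1+1+1}. The candidates containing elements of all these cycle types are S_4 x C_2 (6T11) of order 48, S_6 (6T16) of order 720; the others are excluded. The observed types are precisely the cycle types that occur in S_4 x C_2 (6T11). Each of the other remaining candidates has further cycle types, and by the Chebotarev density theorem the matching factorization patterns would occur for a proportion of primes equal to their share of the group: S_6 (6T16) additionally contains elements of type 5+1, 3+2+1, 3+1+1+1 (304 of its 720 elements, about 42% of primes). None of the 67 primes tested shows any such pattern (for each of these groups the chance of that is below 10^-4), which rules them out. Hence G = S_4 x C_2 (6T11), of order 48.

6T11: S_4 x C_2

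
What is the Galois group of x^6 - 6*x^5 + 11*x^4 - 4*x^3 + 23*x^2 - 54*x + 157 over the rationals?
The polynomial f is an irreducible sextic over Q, so G = Gal(f/Q) is one of the 16 transitive subgroups 6T1, ..., 6T16 of S_6. The discriminant of f is -5497558138880000, which is not a perfect square, so G is not contained in A_6. The transitive groups of degree 6 not contained in A_6 are: C_6 (6T1, order 6), S_3 (6T2, order 6), D_6 (6T3, order 12), C_3 x S_3 (6T5, order 18), A_4 x C_2 (6T6, order 24), S_4 (6T8, order 24), S_3 x S_3 (6T9, order 36), S_4 x C_2 (6T11, order 48), (S_3 x S_3) : C_2 (6T13, order 72), PGL(2,5) (6T14, order 120), S_6 (6T16, order 720). By Dedekind's theorem, for a prime p not dividing disc(f) the degrees of the irreducible factors of f mod p form the cycle type of an element of G. Factoring f modulo the 22 such primes p <= 89 (skipping 2, 5, which divide the discriminant), each new pattern first appears at: mod 3: f = (x^3 + x^2 + x + 2)(x^3 + 2x^2 + 2x + 2), pattern 3+3; mod 7: f = (x^2 + 2)(x^2 + 3x + 6)(x^2 + 5x + 2), pattern 2+2+2; mod 13: f = (x + 4)(x + 7)(x^4 + 9x^3 + x^2 + 6x + 7), pattern 4+1+1; mod 43: f = (x + 18)(x + 23)(x^2 + 41x + 17)(x^2 + 41x + 41), pattern 2+2+1+1. No other pattern occurs in this range, so the set of observed cycle types is {3+3, 2+2+2, 4+1+1, 2+2+1+1}. The candidates containing elements of all these cycle types are S_4 (6T8) of order 24, S_4 x C_2 (6T11) of order 48, PGL(2,5) (6T14) of order 120, S_6 (6T16) of order 720; the others are excluded. The observed types are precisely the cycle types that occur in S_4 (6T8) (apart from the identity). Each of the other remaining candidates has further cycle types, and by the Chebotarev density theorem the matching factorization patterns would occur for a proportion of primes equal to their share of the group: S_4 x C_2 (6T11) additionally contains elements of type 6, 4+2, 2+1+1+1+1 (17 of its 48 elements, about 35% of primes); PGL(2,5) (6T14) additionally contains elements of type 6, 5+1 (44 of its 120 elements, about 37% of primes); S_6 (6T16) additionally contains elements of type 6, 5+1, 4+2, 3+2+1, 3+1+1+1, 2+1+1+1+1 (529 of its 720 elements, about 73% of primes). None of the 22 primes tested shows any such pattern (for each of these groups the chance of that is below 10^-4), which rules them out. Hence G = S_4 (6T8), of order 24.

6T8: S_4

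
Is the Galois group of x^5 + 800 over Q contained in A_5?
No

The polynomial is irreducible of degree 5 over Q. Its discriminant is 1280000000000000, which is not a perfect square. A Galois group lies in the alternating group exactly when the discriminant is a square in Q, so the Galois group (F_20) is not contained in A_5.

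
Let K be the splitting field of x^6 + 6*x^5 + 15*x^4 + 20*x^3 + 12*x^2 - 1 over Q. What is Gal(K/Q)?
The polynomial f is an irreducible sextic over Q, so G = Gal(f/Q) is one of the 16 transitive subgroups 6T1, ..., 6T16 of S_6. The discriminant of f is -419904, which is not a perfect square, so G is not contained in A_6. The transitive groups of degree 6 not contained in A_6 are: C_6 (6T1, order 6), S_3 (6T2, order 6), D_6 (6T3, order 12), C_3 x S_3 (6T5, order 18), A_4 x C_2 (6T6, order 24), S_4 (6T8, order 24), S_3 x S_3 (6T9, order 36), S_4 x C_2 (6T11, order 48), (S_3 x S_3) : C_2 (6T13, order 72), PGL(2,5) (6T14, order 120), S_6 (6T16, order 720). By Dedekind's theorem, for a prime p not dividing disc(f) the degrees of the irreducible factors of f mod p form the cycle type of an element of G. Factoring f modulo the 33 such primes p <= 149 (skipping 2, 3, which divide the discriminant), each new pattern first appears at: mod 5: f = (x^3 + 4x + 3)(x^3 + x^2 + x + 3), pattern 3+3; mod 7: f = (x^6 + 6x^5 + x^4 + 6x^3 + 5x^2 + 6), pattern 6; mod 17: f = (x + 9)(x + 10)(x^2 + 2x + 4)(x^2 + 2x + 11), pattern 2+2+1+1; mod 19: f = (x + 4)(x + 9)(x + 12)(x + 17)(x^2 + 2x + 17), pattern 2+1+1+1+1; mod 71: f = (x^2 + 2x + 17)(x^2 + 2x + 26)(x^2 + 2x + 31), pattern 2+2+2. No other pattern occurs in this range, so the set of observed cycle types is {3+3, 6, 2+2+1+1, 2+1+1+1+1, 2+2+2}. The candidates containing elements of all these cycle types are A_4 x C_2 (6T6) of order 24, S_4 x C_2 (6T11) of order 48, (S_3 x S_3) : C_2 (6T13) of order 72, S_6 (6T16) of order 720; the others are excluded. The observed types are precisely the cycle types that occur in A_4 x C_2 (6T6) (apart from the identity). Each of the other remaining candidates has further cycle types, and by the Chebotarev density theorem the matching factorization patterns would occur for a proportion of primes equal to their share of the group: S_4 x C_2 (6T11) additionally contains elements of type 4+2, 4+1+1 (12 of its 48 elements, about 25% of primes); (S_3 x S_3) : C_2 (6T13) additionally contains elements of type 4+2, 3+2+1, 3+1+1+1 (34 of its 72 elements, about 47% of primes); S_6 (6T16) additionally contains elements of type 5+1, 4+2, 4+1+1, 3+2+1, 3+1+1+1 (484 of its 720 elements, about 67% of primes). None of the 33 primes tested shows any such pattern (for each of these groups the chance of that is below 10^-4), which rules them out. Hence G = A_4 x C_2 (6T6), of order 24.

A_4 x C_2 (order 24)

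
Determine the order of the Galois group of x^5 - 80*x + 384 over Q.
The degree of the splitting field over Q equals the order of the Galois group, so first determine the group. The polynomial f is an irreducible quintic over Q, so G = Gal(f/Q) is a transitive subgroup of S_5: one of C_5 (5T1, order 5), D_5 (5T2, order 10), F_20 (5T3, order 20), A_5 (5T4, order 60) or S_5 (5T5, order 120). The discriminant of f is 67108864000000 = 8192000^2, a perfect square, so G is contained in A_5. The transitive groups of degree 5 contained in A_5 are: C_5 (5T1, order 5), D_5 (5T2, order 10), A_5 (5T4, order 60). By Dedekind's theorem, for a prime p not dividing disc(f) the degrees of the irreducible factors of f mod p form the cycle type of an element of G. Factoring f modulo the 23 such primes p <= 97 (skipping 2, 5, which divide the discriminant), each new pattern first appears at: mod 3: f = (x)(x^2 + x + 2)(x^2 + 2x + 2), pattern 2+2+1; mod 7: f = (x^5 + 4x + 6), pattern 5. No other pattern occurs in this range, so the set of observed cycle types is {2+2+1, 5}. The candidates containing elements of all these cycle types are D_5 (5T2) of order 10, A_5 (5T4) of order 60; the others are excluded. The observed types are precisely the cycle types that occur in D_5 (5T2) (apart from the identity). Each of the other remaining candidates has further cycle types, and by the Chebotarev density theorem the matching factorization patterns would occur for a proportion of primes equal to their share of the group: A_5 (5T4) additionally contains elements of type 3+1+1 (20 of its 60 elements, about 33% of primes). None of the 23 primes tested shows any such pattern (for each of these groups the chance of that is below 10^-4), which rules them out. Hence G = D_5 (5T2), of order 10. The Galois group D_5 (5T2) has order 10, so the splitting field has degree 10 over Q.

10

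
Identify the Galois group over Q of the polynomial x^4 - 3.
D_4, the dihedral group of order 8

The polynomial is an irreducible quartic over Q and its discriminant is -6912, which is not a perfect square, so the Galois group is not contained in A_4. The resolvent cubic y^3 + 12*y has exactly one rational root, so the Galois group is C_4 or D_4. The quartic remains irreducible over Q(sqrt(disc)), so the group is D_4.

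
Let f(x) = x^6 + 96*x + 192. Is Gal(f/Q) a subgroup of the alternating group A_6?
The polynomial is irreducible of degree 6 over Q. Its discriminant is -9727331052552192, which is not a perfect square. A Galois group lies in the alternating group exactly when the discriminant is a square in Q, so the Galois group ((S_3 x S_3) : C_2) is not contained in A_6.

No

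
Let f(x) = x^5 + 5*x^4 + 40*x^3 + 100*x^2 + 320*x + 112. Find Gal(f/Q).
The polynomial f is an irreducible quintic over Q, so G = Gal(f/Q) is a transitive subgroup of S_5: one of C_5 (5T1, order 5), D_5 (5T2, order 10), F_20 (5T3, order 20), A_5 (5T4, order 60) or S_5 (5T5, order 120). The discriminant of f is 5374771200000, which is not a perfect square, so G is not contained in A_5. The transitive groups of degree 5 not contained in A_5 are: F_20 (5T3, order 20), S_5 (5T5, order 120). By Dedekind's theorem, for a prime p not dividing disc(f) the degrees of the irreducible factors of f mod p form the cycle type of an element of G. Factoring f modulo the 18 such primes p <= 73 (skipping 2, 3, 5, which divide the discriminant), each new pattern first appears at: mod 7: f = (x)(x^4 + 5x^3 + 5x^2 + 2x + 5), pattern 4+1; mod 11: f = (x + 9)(x^2 + 3)(x^2 + 7x + 7), pattern 2+2+1; mod 19: f = (x^5 + 5x^4 + 2x^3 + 5x^2 + 16x + 17), pattern 5. No other pattern occurs in this range, so the set of observed cycle types is {4+1, 2+2+1, 5}. The candidates containing elements of all these cycle types are F_20 (5T3) of order 20, S_5 (5T5) of order 120; the others are excluded. The observed types are precisely the cycle types that occur in F_20 (5T3) (apart from the identity). Each of the other remaining candidates has further cycle types, and by the Chebotarev density theorem the matching factorization patterns would occur for a proportion of primes equal to their share of the group: S_5 (5T5) additionally contains elements of type 3+2, 3+1+1, 2+1+1+1 (50 of its 120 elements, about 42% of primes). None of the 18 primes tested shows any such pattern (for each of these groups the chance of that is below 10^-4), which rules them out. Hence G = F_20 (5T3), of order 20.

F_20 (also written F20)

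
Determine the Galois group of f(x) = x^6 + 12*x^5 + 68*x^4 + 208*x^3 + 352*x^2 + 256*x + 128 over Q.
The polynomial f is an irreducible sextic over Q, so G = Gal(f/Q) is one of the 16 transitive subgroups 6T1, ..., 6T16 of S_6. The discriminant of f is -201485505789952, which is not a perfect square, so G is not contained in A_6. The transitive groups of degree 6 not contained in A_6 are: C_6 (6T1, order 6), S_3 (6T2, order 6), D_6 (6T3, order 12), C_3 x S_3 (6T5, order 18), A_4 x C_2 (6T6, order 24), S_4 (6T8, order 24), S_3 x S_3 (6T9, order 36), S_4 x C_2 (6T11, order 48), (S_3 x S_3) : C_2 (6T13, order 72), PGL(2,5) (6T14, order 120), S_6 (6T16, order 720). By Dedekind's theorem, for a prime p not dividing disc(f) the degrees of the irreducible factors of f mod p form the cycle type of an element of G. Factoring f modulo the 29 such primes p <= 113 (skipping 2, which divides the discriminant), each new pattern first appears at: mod 3: f = (x^6 + 2x^4 + x^3 + x^2 + x + 2), pattern 6; mod 5: f = (x + 4)(x^2 + 2x + 3)(x^3 + x^2 + x + 4), pattern 3+2+1; mod 7: f = (x^2 + 6x + 4)(x^4 + 6x^3 + 2x + 4), pattern 4+2; mod 17: f = (x^3 + 6x^2 + 16x + 6)(x^3 + 6x^2 + 16x + 10), pattern 3+3; mod 19: f = (x^2 + 3x + 11)(x^2 + 10x + 7)(x^2 + 18x + 14), pattern 2+2+2; mod 37: f = (x + 8)(x + 34)(x^2 + 9x + 6)(x^2 + 35x + 32), pattern 2+2+1+1; mod 41: f = (x + 9)(x + 39)(x + 40)(x^3 + 6x^2 + 16x + 39), pattern 3+1+1+1; mod 113: f = (x + 69)(x + 70)(x + 73)(x + 93)(x^2 + 46x + 48), pattern 2+1+1+1+1. No other pattern occurs in this range, so the set of observed cycle types is {6, 3+2+1, 4+2, 3+3, 2+2+2, 2+2+1+1, 3+1+1+1, 2+1+1+1+1}. The candidates containing elements of all these cycle types are (S_3 x S_3) : C_2 (6T13) of order 72, S_6 (6T16) of order 720; the others are excluded. The observed types are precisely the cycle types that occur in (S_3 x S_3) : C_2 (6T13) (apart from the identity). Each of the other remaining candidates has further cycle types, and by the Chebotarev density theorem the matching factorization patterns would occur for a proportion of primes equal to their share of the group: S_6 (6T16) additionally contains elements of type 5+1, 4+1+1 (234 of its 720 elements, about 32% of primes). None of the 29 primes tested shows any such pattern (for each of these groups the chance of that is below 10^-4), which rules them out. Hence G = (S_3 x S_3) : C_2 (6T13), of order 72.

(S_3 x S_3) : C_2 (also written G72)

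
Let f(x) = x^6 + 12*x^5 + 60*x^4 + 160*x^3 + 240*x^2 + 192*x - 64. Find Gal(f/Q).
The polynomial f is an irreducible sextic over Q, so G = Gal(f/Q) is one of the 16 transitive subgroups 6T1, ..., 6T16 of S_6. The discriminant of f is 1603087953297408, which is not a perfect square, so G is not contained in A_6. The transitive groups of degree 6 not contained in A_6 are: C_6 (6T1, order 6), S_3 (6T2, order 6), D_6 (6T3, order 12), C_3 x S_3 (6T5, order 18), A_4 x C_2 (6T6, order 24), S_4 (6T8, order 24), S_3 x S_3 (6T9, order 36), S_4 x C_2 (6T11, order 48), (S_3 x S_3) : C_2 (6T13, order 72), PGL(2,5) (6T14, order 120), S_6 (6T16, order 720). By Dedekind's theorem, for a prime p not dividing disc(f) the degrees of the irreducible factors of f mod p form the cycle type of an element of G. Factoring f modulo the 79 such primes p <= 419 (skipping 2, 3, which divide the discriminant), each new pattern first appears at: mod 5: f = (x^2 + x + 1)(x^2 + 2x + 3)(x^2 + 4x + 2), pattern 2+2+2; mod 7: f = (x^3 + 6x^2 + 5x + 4)(x^3 + 6x^2 + 5x + 5), pattern 3+3; mod 13: f = (x^6 + 12x^5 + 8x^4 + 4x^3 + 6x^2 + 10x + 1), pattern 6; mod 17: f = (x + 9)(x + 12)(x^2 + 11x + 16)(x^2 + 14x + 5), pattern 2+2+1+1; mod 31: f = (x + 6)(x + 9)(x + 13)(x + 22)(x + 26)(x + 29), pattern 1+1+1+1+1+1. No other pattern occurs in this range, so the set of observed cycle types is {2+2+2, 3+3, 6, 2+2+1+1, 1+1+1+1+1+1}. The candidates containing elements of all these cycle types are D_6 (6T3) of order 12, A_4 x C_2 (6T6) of order 24, S_3 x S_3 (6T9) of order 36, S_4 x C_2 (6T11) of order 48, (S_3 x S_3) : C_2 (6T13) of order 72, PGL(2,5) (6T14) of order 120, S_6 (6T16) of order 720; the others are excluded. The observed types are precisely the cycle types that occur in D_6 (6T3). Each of the other remaining candidates has further cycle types, and by the Chebotarev density theorem the matching factorization patterns would occur for a proportion of primes equal to their share of the group: A_4 x C_2 (6T6) additionally contains elements of type 2+1+1+1+1 (3 of its 24 elements, about 12% of primes); S_3 x S_3 (6T9) additionally contains elements of type 3+1+1+1 (4 of its 36 elements, about 11% of primes); S_4 x C_2 (6T11) additionally contains elements of type 4+2, 4+1+1, 2+1+1+1+1 (15 of its 48 elements, about 31% of primes); (S_3 x S_3) : C_2 (6T13) additionally contains elements of type 4+2, 3+2+1, 3+1+1+1, 2+1+1+1+1 (40 of its 72 elements, about 56% of primes); PGL(2,5) (6T14) additionally contains elements of type 5+1, 4+1+1 (54 of its 120 elements, about 45% of primes); S_6 (6T16) additionally contains elements of type 5+1, 4+2, 4+1+1, 3+2+1, 3+1+1+1, 2+1+1+1+1 (499 of its 720 elements, about 69% of primes). None of the 79 primes tested shows any such pattern (for each of these groups the chance of that is below 10^-4), which rules them out. Hence G = D_6 (6T3), of order 12.

D_6 (also written D6)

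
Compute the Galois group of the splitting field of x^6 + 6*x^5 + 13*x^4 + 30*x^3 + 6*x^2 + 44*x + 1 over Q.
S_4

The polynomial f is an irreducible sextic over Q, so G = Gal(f/Q) is one of the 16 transitive subgroups 6T1, ..., 6T16 of S_6. The discriminant of f is 87452721811456 = 9351616^2, a perfect square, so G is contained in A_6. The transitive groups of degree 6 contained in A_6 are: A_4 (6T4, order 12), S_4 (6T7, order 24), (C_3 x C_3) : C_4 (6T10, order 36), PSL(2,5) (6T12, order 60), A_6 (6T15, order 360). By Dedekind's theorem, for a prime p not dividing disc(f) the degrees of the irreducible factors of f mod p form the cycle type of an element of G. Factoring f modulo the 79 such primes p <= 419 (skipping 2, 23, which divide the discriminant), each new pattern first appears at: mod 3: f = (x^3 + x^2 + 2x + 1)(x^3 + 2x^2 + 1), pattern 3+3; mod 5: f = (x^2 + x + 1)(x^4 + 2x^2 + 3x + 1), pattern 4+2; mod 19: f = (x + 16)(x + 17)(x^2 + 14x + 17)(x^2 + 16x + 11), pattern 2+2+1+1; mod 223: f = (x + 2)(x + 14)(x + 19)(x + 66)(x + 131)(x + 220), pattern 1+1+1+1+1+1. No other pattern occurs in this range, so the set of observed cycle types is {3+3, 4+2, 2+2+1+1, 1+1+1+1+1+1}. The candidates containing elements of all these cycle types are S_4 (6T7) of order 24, (C_3 x C_3) : C_4 (6T10) of order 36, A_6 (6T15) of order 360; the others are excluded. The observed types are precisely the cycle types that occur in S_4 (6T7). Each of the other remaining candidates has further cycle types, and by the Chebotarev density theorem the matching factorization patterns would occur for a proportion of primes equal to their share of the group: (C_3 x C_3) : C_4 (6T10) additionally contains elements of type 3+1+1+1 (4 of its 36 elements, about 11% of primes); A_6 (6T15) additionally contains elements of type 5+1, 3+1+1+1 (184 of its 360 elements, about 51% of primes). None of the 79 primes tested shows any such pattern (for each of these groups the chance of that is below 10^-4), which rules them out. Hence G = S_4 (6T7), of order 24.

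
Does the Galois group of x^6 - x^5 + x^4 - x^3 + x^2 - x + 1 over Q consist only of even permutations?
No

The polynomial is irreducible of degree 6 over Q. Its discriminant is -16807, which is not a perfect square. A Galois group lies in the alternating group exactly when the discriminant is a square in Q, so the Galois group (C_6) is not contained in A_6.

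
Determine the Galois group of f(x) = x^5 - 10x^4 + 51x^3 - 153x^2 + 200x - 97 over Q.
The polynomial f is an irreducible quintic over Q, so G = Gal(f/Q) is a transitive subgroup of S_5: one of C_5 (5T1, order 5), D_5 (5T2, order 10), F_20 (5T3, order 20), A_5 (5T4, order 60) or S_5 (5T5, order 120). The discriminant of f is 48133832704, which is not a perfect square, so G is not contained in A_5. The transitive groups of degree 5 not contained in A_5 are: F_20 (5T3, order 20), S_5 (5T5, order 120). By Dedekind's theorem, for a prime p not dividing disc(f) the degrees of the irreducible factors of f mod p form the cycle type of an element of G. Factoring f modulo the 3 such primes p <= 7 (skipping 2, which divides the discriminant), each new pattern first appears at: mod 3: f = (x^5 + 2x^4 + 2x + 2), pattern 5; mod 7: f = (x^2 + 5x + 5)(x^3 + 6x^2 + 2x + 3), pattern 3+2. No other pattern occurs in this range, so the set of observed cycle types is {5, 3+2}. Among the candidates above, the only group containing elements of all these cycle types is S_5 (5T5) — F_20 (5T3) lacks at least one of them. Hence G = S_5 (5T5), of order 120.

5T5: S_5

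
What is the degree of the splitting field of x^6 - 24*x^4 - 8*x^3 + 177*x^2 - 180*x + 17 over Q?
24

The degree of the splitting field over Q equals the order of the Galois group, so first determine the group. The polynomial f is an irreducible sextic over Q, so G = Gal(f/Q) is one of the 16 transitive subgroups 6T1, ..., 6T16 of S_6. The discriminant of f is -9221581132716096, which is not a perfect square, so G is not contained in A_6. The transitive groups of degree 6 not contained in A_6 are: C_6 (6T1, order 6), S_3 (6T2, order 6), D_6 (6T3, order 12), C_3 x S_3 (6T5, order 18), A_4 x C_2 (6T6, order 24), S_4 (6T8, order 24), S_3 x S_3 (6T9, order 36), S_4 x C_2 (6T11, order 48), (S_3 x S_3) : C_2 (6T13, order 72), PGL(2,5) (6T14, order 120), S_6 (6T16, order 720). By Dedekind's theorem, for a prime p not dividing disc(f) the degrees of the irreducible factors of f mod p form the cycle type of an element of G. Factoring f modulo the 33 such primes p <= 149 (skipping 2, 3, which divide the discriminant), each new pattern first appears at: mod 5: f = (x^3 + 2x^2 + 3)(x^3 + 3x^2 + 4), pattern 3+3; mod 7: f = (x^6 + 4x^4 + 6x^3 + 2x^2 + 2x + 3), pattern 6; mod 17: f = (x)(x + 16)(x^2 + 6x + 2)(x^2 + 12x + 5), pattern 2+2+1+1; mod 19: f = (x + 4)(x + 13)(x + 16)(x + 17)(x^2 + 7x + 14), pattern 2+1+1+1+1; mod 71: f = (x^2 + 29x + 40)(x^2 + 49x + 9)(x^2 + 64x + 46), pattern 2+2+2. No other pattern occurs in this range, so the set of observed cycle types is {3+3, 6, 2+2+1+1, 2+1+1+1+1, 2+2+2}. The candidates containing elements of all these cycle types are A_4 x C_2 (6T6) of order 24, S_4 x C_2 (6T11) of order 48, (S_3 x S_3) : C_2 (6T13) of order 72, S_6 (6T16) of order 720; the others are excluded. The observed types are precisely the cycle types that occur in A_4 x C_2 (6T6) (apart from the identity). Each of the other remaining candidates has further cycle types, and by the Chebotarev density theorem the matching factorization patterns would occur for a proportion of primes equal to their share of the group: S_4 x C_2 (6T11) additionally contains elements of type 4+2, 4+1+1 (12 of its 48 elements, about 25% of primes); (S_3 x S_3) : C_2 (6T13) additionally contains elements of type 4+2, 3+2+1, 3+1+1+1 (34 of its 72 elements, about 47% of primes); S_6 (6T16) additionally contains elements of type 5+1, 4+2, 4+1+1, 3+2+1, 3+1+1+1 (484 of its 720 elements, about 67% of primes). None of the 33 primes tested shows any such pattern (for each of these groups the chance of that is below 10^-4), which rules them out. Hence G = A_4 x C_2 (6T6), of order 24. The Galois group A_4 x C_2 (6T6) has order 24, so the splitting field has degree 24 over Q.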